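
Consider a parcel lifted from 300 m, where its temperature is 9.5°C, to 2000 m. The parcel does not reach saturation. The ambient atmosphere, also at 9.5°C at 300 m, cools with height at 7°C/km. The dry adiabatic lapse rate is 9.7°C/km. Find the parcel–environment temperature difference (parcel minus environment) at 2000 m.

Parcel:
  300 → 2000 m (dry, 9.7°C/km): ΔT = -9.7 × 1.7 = -16.49°C → T = -6.99°C
Environment:
  300 → 2000 m (environment, 7°C/km): ΔT = -7 × 1.7 = -11.9°C → T = -2.4°C
T_parcel − T_env = -6.99 − (-2.4) = -4.59°C

-4.59°C (parcel cooler than environment)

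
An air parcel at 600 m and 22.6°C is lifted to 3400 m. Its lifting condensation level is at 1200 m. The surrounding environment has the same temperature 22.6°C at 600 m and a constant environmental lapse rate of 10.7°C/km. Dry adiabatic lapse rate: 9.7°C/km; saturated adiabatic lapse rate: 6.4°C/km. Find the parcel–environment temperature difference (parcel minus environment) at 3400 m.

Parcel:
  Dry to 1200 m: -9.7 × 0.6 km = -5.82°C, so T = 16.78°C.
  Saturated to 3400 m: -6.4 × 2.2 km = -14.08°C, so T = 2.7°C.
Environment:
  Environment to 3400 m: -10.7 × 2.8 km = -29.96°C, so T = -7.36°C.
T_parcel − T_env = 2.7 − (-7.36) = +10.06°C

+10.06°C (parcel warmer than environment)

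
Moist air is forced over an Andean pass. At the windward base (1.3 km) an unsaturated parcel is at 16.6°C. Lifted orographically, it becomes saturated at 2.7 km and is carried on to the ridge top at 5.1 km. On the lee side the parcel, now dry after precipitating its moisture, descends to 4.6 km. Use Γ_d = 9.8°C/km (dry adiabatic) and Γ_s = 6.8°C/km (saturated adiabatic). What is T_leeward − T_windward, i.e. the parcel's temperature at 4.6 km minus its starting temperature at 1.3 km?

-25.14°C

1300 → 2700 m (dry, 9.8°C/km): ΔT = -9.8 × 1.4 = -13.72°C → T = 2.88°C
2700 → 5100 m (saturated, 6.8°C/km): ΔT = -6.8 × 2.4 = -16.32°C → T = -13.44°C
5100 → 4600 m (dry descent, 9.8°C/km): ΔT = +9.8 × 0.5 = +4.9°C → T = -8.54°C
Net change vs windward start: -8.54 − 16.6 = -25.14°C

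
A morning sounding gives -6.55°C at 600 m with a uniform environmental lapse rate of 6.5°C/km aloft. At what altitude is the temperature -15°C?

1900 m

Height above start = (-6.55 − (-15)) / 6.5 = 1.3 km
Altitude = 600 m + 1300 m = 1900 m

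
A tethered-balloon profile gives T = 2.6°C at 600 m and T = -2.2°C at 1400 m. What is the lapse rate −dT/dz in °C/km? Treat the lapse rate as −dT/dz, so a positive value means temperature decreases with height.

6°C/km

Γ = −ΔT/Δz = (2.6 − (-2.2)) / (1400 − 600) m
  = 4.8°C / 0.8 km = 6°C/km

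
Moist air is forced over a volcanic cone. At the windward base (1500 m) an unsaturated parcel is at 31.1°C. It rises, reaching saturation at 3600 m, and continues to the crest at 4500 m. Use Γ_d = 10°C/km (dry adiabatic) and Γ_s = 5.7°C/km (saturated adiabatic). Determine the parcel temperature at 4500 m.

1500–3600 m, dry: Δz = 2.1 km ⇒ ΔT = -21°C; T = 10.1°C
3600–4500 m, saturated: Δz = 0.9 km ⇒ ΔT = -5.13°C; T = 4.97°C

4.97°C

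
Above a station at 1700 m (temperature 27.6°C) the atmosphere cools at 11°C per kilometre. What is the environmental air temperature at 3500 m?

From 1700 m to 3500 m (environmental): cools by 11 × 1.8 = 19.8°C, giving 7.8°C.

7.8°C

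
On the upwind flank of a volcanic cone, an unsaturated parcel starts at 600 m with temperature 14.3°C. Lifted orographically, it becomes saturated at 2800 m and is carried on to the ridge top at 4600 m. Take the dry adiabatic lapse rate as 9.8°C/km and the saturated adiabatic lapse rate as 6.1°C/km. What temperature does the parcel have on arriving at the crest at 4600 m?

-18.24°C

Dry to 2800 m: -9.8 × 2.2 km = -21.56°C, so T = -7.26°C.
Saturated to 4600 m: -6.1 × 1.8 km = -10.98°C, so T = -18.24°C.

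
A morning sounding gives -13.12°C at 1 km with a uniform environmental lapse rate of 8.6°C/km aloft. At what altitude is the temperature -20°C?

Height above start = (-13.12 − (-20)) / 8.6 = 0.8 km
Altitude = 1000 m + 800 m = 1800 m

1.8 km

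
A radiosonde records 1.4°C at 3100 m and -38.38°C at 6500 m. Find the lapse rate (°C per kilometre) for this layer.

11.7°C/km

Γ = −ΔT/Δz = (1.4 − (-38.38)) / (6500 − 3100) m
  = 39.78°C / 3.4 km = 11.7°C/km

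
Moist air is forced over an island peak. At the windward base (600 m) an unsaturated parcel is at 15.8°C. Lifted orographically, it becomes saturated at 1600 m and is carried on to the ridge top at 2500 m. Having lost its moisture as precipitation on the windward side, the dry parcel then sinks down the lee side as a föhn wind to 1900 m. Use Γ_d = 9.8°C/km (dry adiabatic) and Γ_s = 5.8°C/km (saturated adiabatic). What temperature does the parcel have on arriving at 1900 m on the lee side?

6.66°C

600–1600 m, dry: Δz = 1 km ⇒ ΔT = -9.8°C; T = 6°C
1600–2500 m, saturated: Δz = 0.9 km ⇒ ΔT = -5.22°C; T = 0.78°C
2500–1900 m, dry descent: Δz = 0.6 km ⇒ ΔT = +5.88°C; T = 6.66°C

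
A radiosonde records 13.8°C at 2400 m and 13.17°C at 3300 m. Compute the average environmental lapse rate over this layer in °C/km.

Γ = −ΔT/Δz = (13.8 − 13.17) / (3300 − 2400) m
  = 0.63°C / 0.9 km = 0.7°C/km

0.7°C/km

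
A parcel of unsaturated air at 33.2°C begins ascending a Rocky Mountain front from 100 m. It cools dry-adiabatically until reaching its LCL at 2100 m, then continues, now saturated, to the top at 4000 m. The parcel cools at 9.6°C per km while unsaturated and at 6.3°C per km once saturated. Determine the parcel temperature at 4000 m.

2.03°C

100 → 2100 m (dry, 9.6°C/km): ΔT = -9.6 × 2 = -19.2°C → T = 14°C
2100 → 4000 m (saturated, 6.3°C/km): ΔT = -6.3 × 1.9 = -11.97°C → T = 2.03°C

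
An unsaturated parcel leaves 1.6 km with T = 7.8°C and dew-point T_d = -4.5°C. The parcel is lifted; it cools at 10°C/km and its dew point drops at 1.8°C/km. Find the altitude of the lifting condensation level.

3.1 km

T and T_d converge at 10 − 1.8 = 8.2°C per km
Height above start = (7.8 − (-4.5)) / 8.2 = 1.5 km
LCL altitude = 1600 m + 1500 m = 3100 m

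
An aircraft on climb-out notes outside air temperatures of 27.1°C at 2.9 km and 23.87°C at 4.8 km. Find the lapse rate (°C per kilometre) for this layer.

1.7°C/km

Γ = −ΔT/Δz = (27.1 − 23.87) / (4800 − 2900) m
  = 3.23°C / 1.9 km = 1.7°C/km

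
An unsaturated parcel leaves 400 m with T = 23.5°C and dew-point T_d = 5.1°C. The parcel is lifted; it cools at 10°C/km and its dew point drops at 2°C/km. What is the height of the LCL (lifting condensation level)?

2700 m

T and T_d converge at 10 − 2 = 8°C per km
Height above start = (23.5 − 5.1) / 8 = 2.3 km
LCL altitude = 400 m + 2300 m = 2700 m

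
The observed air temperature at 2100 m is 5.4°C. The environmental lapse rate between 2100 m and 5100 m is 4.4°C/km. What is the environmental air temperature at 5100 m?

-7.8°C

2100–5100 m, environmental: Δz = 3 km ⇒ ΔT = -13.2°C; T = -7.8°C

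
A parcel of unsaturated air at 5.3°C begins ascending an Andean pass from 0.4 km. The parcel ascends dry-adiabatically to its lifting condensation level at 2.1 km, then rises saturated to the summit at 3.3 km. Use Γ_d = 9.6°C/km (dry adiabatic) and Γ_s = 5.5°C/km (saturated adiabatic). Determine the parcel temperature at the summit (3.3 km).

-17.62°C

400 → 2100 m (dry, 9.6°C/km): ΔT = -9.6 × 1.7 = -16.32°C → T = -11.02°C
2100 → 3300 m (saturated, 5.5°C/km): ΔT = -5.5 × 1.2 = -6.6°C → T = -17.62°C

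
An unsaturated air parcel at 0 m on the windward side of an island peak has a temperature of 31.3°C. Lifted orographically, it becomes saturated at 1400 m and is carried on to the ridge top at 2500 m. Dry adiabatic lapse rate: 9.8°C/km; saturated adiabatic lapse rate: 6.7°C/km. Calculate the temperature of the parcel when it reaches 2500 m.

From 0 m to 1400 m (dry): cools by 9.8 × 1.4 = 13.72°C, giving 17.58°C.
From 1400 m to 2500 m (saturated): cools by 6.7 × 1.1 = 7.37°C, giving 10.21°C.

10.21°C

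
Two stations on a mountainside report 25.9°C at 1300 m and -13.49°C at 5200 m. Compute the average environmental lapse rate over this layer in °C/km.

Γ = −ΔT/Δz = (25.9 − (-13.49)) / (5200 − 1300) m
  = 39.39°C / 3.9 km = 10.1°C/km

10.1°C/km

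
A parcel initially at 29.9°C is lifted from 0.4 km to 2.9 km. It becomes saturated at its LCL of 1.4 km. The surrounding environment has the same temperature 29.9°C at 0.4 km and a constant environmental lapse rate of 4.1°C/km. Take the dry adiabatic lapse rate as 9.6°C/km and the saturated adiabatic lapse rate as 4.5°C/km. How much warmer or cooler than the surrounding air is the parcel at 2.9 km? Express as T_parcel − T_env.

-6.1°C (parcel cooler than environment)

Parcel:
  400–1400 m, dry: Δz = 1 km ⇒ ΔT = -9.6°C; T = 20.3°C
  1400–2900 m, saturated: Δz = 1.5 km ⇒ ΔT = -6.75°C; T = 13.55°C
Environment:
  400–2900 m, environment: Δz = 2.5 km ⇒ ΔT = -10.25°C; T = 19.65°C
T_parcel − T_env = 13.55 − 19.65 = -6.1°C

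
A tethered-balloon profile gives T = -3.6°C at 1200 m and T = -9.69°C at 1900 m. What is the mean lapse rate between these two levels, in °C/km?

8.7°C/km

Γ = −ΔT/Δz = (-3.6 − (-9.69)) / (1900 − 1200) m
  = 6.09°C / 0.7 km = 8.7°C/km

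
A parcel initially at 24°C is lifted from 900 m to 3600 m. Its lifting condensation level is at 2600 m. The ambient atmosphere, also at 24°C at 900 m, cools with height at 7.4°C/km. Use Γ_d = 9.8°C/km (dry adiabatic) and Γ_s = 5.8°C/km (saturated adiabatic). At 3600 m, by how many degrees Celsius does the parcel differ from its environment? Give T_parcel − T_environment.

Parcel:
  900–2600 m, dry: Δz = 1.7 km ⇒ ΔT = -16.66°C; T = 7.34°C
  2600–3600 m, saturated: Δz = 1 km ⇒ ΔT = -5.8°C; T = 1.54°C
Environment:
  900–3600 m, environment: Δz = 2.7 km ⇒ ΔT = -19.98°C; T = 4.02°C
T_parcel − T_env = 1.54 − 4.02 = -2.48°C

-2.48°C (parcel cooler than environment)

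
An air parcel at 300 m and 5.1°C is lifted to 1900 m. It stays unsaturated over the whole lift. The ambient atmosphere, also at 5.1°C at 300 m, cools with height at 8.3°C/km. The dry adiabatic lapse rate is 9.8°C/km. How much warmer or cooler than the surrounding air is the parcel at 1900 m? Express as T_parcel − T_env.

Parcel:
  Dry to 1900 m: -9.8 × 1.6 km = -15.68°C, so T = -10.58°C.
Environment:
  Environment to 1900 m: -8.3 × 1.6 km = -13.28°C, so T = -8.18°C.
T_parcel − T_env = -10.58 − (-8.18) = -2.4°C

-2.4°C (parcel cooler than environment)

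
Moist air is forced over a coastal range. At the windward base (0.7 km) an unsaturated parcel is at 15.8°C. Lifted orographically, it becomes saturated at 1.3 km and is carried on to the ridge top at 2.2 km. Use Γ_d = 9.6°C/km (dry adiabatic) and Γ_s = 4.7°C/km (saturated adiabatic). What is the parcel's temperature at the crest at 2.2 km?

700 → 1300 m (dry, 9.6°C/km): ΔT = -9.6 × 0.6 = -5.76°C → T = 10.04°C
1300 → 2200 m (saturated, 4.7°C/km): ΔT = -4.7 × 0.9 = -4.23°C → T = 5.81°C

5.81°C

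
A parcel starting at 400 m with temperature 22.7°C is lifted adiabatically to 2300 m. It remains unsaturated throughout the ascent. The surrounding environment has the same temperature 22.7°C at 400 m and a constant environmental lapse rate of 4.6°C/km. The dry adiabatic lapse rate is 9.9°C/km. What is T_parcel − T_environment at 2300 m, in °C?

Parcel:
  400 → 2300 m (dry, 9.9°C/km): ΔT = -9.9 × 1.9 = -18.81°C → T = 3.89°C
Environment:
  400 → 2300 m (environment, 4.6°C/km): ΔT = -4.6 × 1.9 = -8.74°C → T = 13.96°C
T_parcel − T_env = 3.89 − 13.96 = -10.07°C

-10.07°C (parcel cooler than environment)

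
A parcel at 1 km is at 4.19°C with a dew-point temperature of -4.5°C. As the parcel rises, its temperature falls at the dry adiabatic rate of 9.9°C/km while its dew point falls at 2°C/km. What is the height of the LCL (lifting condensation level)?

2.1 km

T and T_d converge at 9.9 − 2 = 7.9°C per km
Height above start = (4.19 − (-4.5)) / 7.9 = 1.1 km
LCL altitude = 1000 m + 1100 m = 2100 m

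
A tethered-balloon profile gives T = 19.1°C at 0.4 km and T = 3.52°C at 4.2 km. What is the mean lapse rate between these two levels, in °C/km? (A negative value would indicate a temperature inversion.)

Γ = −ΔT/Δz = (19.1 − 3.52) / (4200 − 400) m
  = 15.58°C / 3.8 km = 4.1°C/km

4.1°C/km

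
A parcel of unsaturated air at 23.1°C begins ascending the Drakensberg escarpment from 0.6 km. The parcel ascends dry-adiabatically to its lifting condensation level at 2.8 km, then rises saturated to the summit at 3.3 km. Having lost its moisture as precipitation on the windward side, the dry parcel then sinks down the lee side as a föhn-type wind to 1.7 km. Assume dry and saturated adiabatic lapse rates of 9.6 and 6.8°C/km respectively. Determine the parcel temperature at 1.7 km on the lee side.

13.94°C

From 600 m to 2800 m (dry): cools by 9.6 × 2.2 = 21.12°C, giving 1.98°C.
From 2800 m to 3300 m (saturated): cools by 6.8 × 0.5 = 3.4°C, giving -1.42°C.
From 3300 m to 1700 m (dry descent): warms by 9.6 × 1.6 = 15.36°C, giving 13.94°C.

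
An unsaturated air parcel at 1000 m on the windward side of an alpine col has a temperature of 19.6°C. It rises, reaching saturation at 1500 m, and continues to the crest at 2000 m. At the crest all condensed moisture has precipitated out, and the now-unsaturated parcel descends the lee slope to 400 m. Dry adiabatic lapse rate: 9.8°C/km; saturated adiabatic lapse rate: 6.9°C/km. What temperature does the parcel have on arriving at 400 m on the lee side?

26.93°C

1000–1500 m, dry: Δz = 0.5 km ⇒ ΔT = -4.9°C; T = 14.7°C
1500–2000 m, saturated: Δz = 0.5 km ⇒ ΔT = -3.45°C; T = 11.25°C
2000–400 m, dry descent: Δz = 1.6 km ⇒ ΔT = +15.68°C; T = 26.93°C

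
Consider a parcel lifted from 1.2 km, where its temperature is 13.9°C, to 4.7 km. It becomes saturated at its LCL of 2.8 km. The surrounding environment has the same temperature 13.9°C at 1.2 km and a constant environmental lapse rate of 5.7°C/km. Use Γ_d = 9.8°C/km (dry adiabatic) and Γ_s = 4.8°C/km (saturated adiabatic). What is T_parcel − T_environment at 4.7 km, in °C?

-4.85°C (parcel cooler than environment)

Parcel:
  1200 → 2800 m (dry, 9.8°C/km): ΔT = -9.8 × 1.6 = -15.68°C → T = -1.78°C
  2800 → 4700 m (saturated, 4.8°C/km): ΔT = -4.8 × 1.9 = -9.12°C → T = -10.9°C
Environment:
  1200 → 4700 m (environment, 5.7°C/km): ΔT = -5.7 × 3.5 = -19.95°C → T = -6.05°C
T_parcel − T_env = -10.9 − (-6.05) = -4.85°C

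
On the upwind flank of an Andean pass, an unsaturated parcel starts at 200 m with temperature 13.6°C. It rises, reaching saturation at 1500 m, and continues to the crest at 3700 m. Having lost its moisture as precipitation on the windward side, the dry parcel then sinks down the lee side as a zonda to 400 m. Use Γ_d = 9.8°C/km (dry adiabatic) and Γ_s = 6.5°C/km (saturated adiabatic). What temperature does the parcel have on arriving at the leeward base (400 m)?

18.9°C

Dry to 1500 m: -9.8 × 1.3 km = -12.74°C, so T = 0.86°C.
Saturated to 3700 m: -6.5 × 2.2 km = -14.3°C, so T = -13.44°C.
Dry descent to 400 m: +9.8 × 3.3 km = +32.34°C, so T = 18.9°C.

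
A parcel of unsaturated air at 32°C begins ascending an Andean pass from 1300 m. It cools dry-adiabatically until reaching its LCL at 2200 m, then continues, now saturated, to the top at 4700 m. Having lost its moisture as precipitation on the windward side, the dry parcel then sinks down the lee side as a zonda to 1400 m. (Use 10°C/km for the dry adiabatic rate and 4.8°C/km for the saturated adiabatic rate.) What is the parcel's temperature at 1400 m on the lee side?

1300 → 2200 m (dry, 10°C/km): ΔT = -10 × 0.9 = -9°C → T = 23°C
2200 → 4700 m (saturated, 4.8°C/km): ΔT = -4.8 × 2.5 = -12°C → T = 11°C
4700 → 1400 m (dry descent, 10°C/km): ΔT = +10 × 3.3 = +33°C → T = 44°C

44°C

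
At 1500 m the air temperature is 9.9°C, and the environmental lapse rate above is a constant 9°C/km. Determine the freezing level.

2600 m

Height above start = (9.9 − 0) / 9 = 1.1 km
Altitude = 1500 m + 1100 m = 2600 m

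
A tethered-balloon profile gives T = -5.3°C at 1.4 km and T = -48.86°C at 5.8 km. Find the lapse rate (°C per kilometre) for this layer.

9.9°C/km

Γ = −ΔT/Δz = (-5.3 − (-48.86)) / (5800 − 1400) m
  = 43.56°C / 4.4 km = 9.9°C/km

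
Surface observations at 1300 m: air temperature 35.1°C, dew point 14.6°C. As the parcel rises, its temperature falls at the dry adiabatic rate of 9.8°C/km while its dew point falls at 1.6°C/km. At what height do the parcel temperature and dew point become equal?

3800 m

T and T_d converge at 9.8 − 1.6 = 8.2°C per km
Height above start = (35.1 − 14.6) / 8.2 = 2.5 km
LCL altitude = 1300 m + 2500 m = 3800 m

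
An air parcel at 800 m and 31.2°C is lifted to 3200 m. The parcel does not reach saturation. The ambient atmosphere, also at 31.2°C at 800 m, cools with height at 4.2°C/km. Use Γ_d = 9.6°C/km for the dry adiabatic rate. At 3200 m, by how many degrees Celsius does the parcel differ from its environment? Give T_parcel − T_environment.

-12.96°C (parcel cooler than environment)

Parcel:
  Dry to 3200 m: -9.6 × 2.4 km = -23.04°C, so T = 8.16°C.
Environment:
  Environment to 3200 m: -4.2 × 2.4 km = -10.08°C, so T = 21.12°C.
T_parcel − T_env = 8.16 − 21.12 = -12.96°C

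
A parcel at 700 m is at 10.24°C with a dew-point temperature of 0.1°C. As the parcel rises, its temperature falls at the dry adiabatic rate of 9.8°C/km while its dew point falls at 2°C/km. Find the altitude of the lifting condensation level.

2000 m

T and T_d converge at 9.8 − 2 = 7.8°C per km
Height above start = (10.24 − 0.1) / 7.8 = 1.3 km
LCL altitude = 700 m + 1300 m = 2000 m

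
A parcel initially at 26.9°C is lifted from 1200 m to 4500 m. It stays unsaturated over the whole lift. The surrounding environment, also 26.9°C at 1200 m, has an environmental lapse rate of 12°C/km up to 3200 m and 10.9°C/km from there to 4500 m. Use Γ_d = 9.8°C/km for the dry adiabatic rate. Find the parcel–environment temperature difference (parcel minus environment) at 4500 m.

+5.83°C (parcel warmer than environment)

Parcel:
  From 1200 m to 4500 m (dry): cools by 9.8 × 3.3 = 32.34°C, giving -5.44°C.
Environment:
  From 1200 m to 3200 m (environment, lower layer): cools by 12 × 2 = 24°C, giving 2.9°C.
  From 3200 m to 4500 m (environment, upper layer): cools by 10.9 × 1.3 = 14.17°C, giving -11.27°C.
T_parcel − T_env = -5.44 − (-11.27) = +5.83°C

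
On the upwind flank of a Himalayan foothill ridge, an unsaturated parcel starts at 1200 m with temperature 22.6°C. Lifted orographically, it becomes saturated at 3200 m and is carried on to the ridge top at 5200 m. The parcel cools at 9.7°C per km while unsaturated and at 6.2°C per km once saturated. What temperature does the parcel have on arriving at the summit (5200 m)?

From 1200 m to 3200 m (dry): cools by 9.7 × 2 = 19.4°C, giving 3.2°C.
From 3200 m to 5200 m (saturated): cools by 6.2 × 2 = 12.4°C, giving -9.2°C.

-9.2°C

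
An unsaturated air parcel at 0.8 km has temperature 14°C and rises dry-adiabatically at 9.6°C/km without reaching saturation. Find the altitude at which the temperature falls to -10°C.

Height above start = (14 − (-10)) / 9.6 = 2.5 km
Altitude = 800 m + 2500 m = 3300 m

3.3 km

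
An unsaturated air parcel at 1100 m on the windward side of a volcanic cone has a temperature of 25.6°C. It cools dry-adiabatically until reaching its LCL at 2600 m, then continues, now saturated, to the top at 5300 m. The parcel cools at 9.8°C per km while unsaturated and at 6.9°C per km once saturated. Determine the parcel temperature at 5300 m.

-7.73°C

From 1100 m to 2600 m (dry): cools by 9.8 × 1.5 = 14.7°C, giving 10.9°C.
From 2600 m to 5300 m (saturated): cools by 6.9 × 2.7 = 18.63°C, giving -7.73°C.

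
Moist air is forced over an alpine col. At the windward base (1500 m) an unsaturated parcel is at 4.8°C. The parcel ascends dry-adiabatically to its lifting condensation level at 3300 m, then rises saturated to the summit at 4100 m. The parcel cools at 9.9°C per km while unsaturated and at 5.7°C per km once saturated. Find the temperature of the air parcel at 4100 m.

-17.58°C

1500 → 3300 m (dry, 9.9°C/km): ΔT = -9.9 × 1.8 = -17.82°C → T = -13.02°C
3300 → 4100 m (saturated, 5.7°C/km): ΔT = -5.7 × 0.8 = -4.56°C → T = -17.58°C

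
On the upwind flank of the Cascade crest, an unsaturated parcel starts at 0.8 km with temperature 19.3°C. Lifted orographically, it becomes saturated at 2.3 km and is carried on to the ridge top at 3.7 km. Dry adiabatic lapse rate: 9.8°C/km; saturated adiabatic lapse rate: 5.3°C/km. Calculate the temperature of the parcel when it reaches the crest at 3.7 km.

800–2300 m, dry: Δz = 1.5 km ⇒ ΔT = -14.7°C; T = 4.6°C
2300–3700 m, saturated: Δz = 1.4 km ⇒ ΔT = -7.42°C; T = -2.82°C

-2.82°C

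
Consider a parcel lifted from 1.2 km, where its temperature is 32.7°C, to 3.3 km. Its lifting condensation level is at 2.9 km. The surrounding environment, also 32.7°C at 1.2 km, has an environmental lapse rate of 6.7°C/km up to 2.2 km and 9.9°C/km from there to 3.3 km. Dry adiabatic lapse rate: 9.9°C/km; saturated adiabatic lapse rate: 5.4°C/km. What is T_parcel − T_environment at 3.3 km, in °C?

Parcel:
  Dry to 2900 m: -9.9 × 1.7 km = -16.83°C, so T = 15.87°C.
  Saturated to 3300 m: -5.4 × 0.4 km = -2.16°C, so T = 13.71°C.
Environment:
  Environment, lower layer to 2200 m: -6.7 × 1 km = -6.7°C, so T = 26°C.
  Environment, upper layer to 3300 m: -9.9 × 1.1 km = -10.89°C, so T = 15.11°C.
T_parcel − T_env = 13.71 − 15.11 = -1.4°C

-1.4°C (parcel cooler than environment)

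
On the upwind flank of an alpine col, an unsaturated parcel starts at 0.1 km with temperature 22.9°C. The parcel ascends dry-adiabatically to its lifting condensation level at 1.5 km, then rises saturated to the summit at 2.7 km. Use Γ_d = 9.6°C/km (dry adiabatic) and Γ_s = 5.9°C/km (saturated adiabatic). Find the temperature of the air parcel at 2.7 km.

100–1500 m, dry: Δz = 1.4 km ⇒ ΔT = -13.44°C; T = 9.46°C
1500–2700 m, saturated: Δz = 1.2 km ⇒ ΔT = -7.08°C; T = 2.38°C

2.38°C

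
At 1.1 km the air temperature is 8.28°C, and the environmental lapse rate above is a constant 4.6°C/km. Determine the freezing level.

Height above start = (8.28 − 0) / 4.6 = 1.8 km
Altitude = 1100 m + 1800 m = 2900 m

2.9 km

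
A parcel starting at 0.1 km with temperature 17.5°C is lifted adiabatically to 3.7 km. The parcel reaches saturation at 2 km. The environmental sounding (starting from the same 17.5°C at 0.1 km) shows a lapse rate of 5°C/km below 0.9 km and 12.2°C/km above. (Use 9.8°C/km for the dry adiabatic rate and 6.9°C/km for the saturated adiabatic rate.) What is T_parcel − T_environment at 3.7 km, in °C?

Parcel:
  Dry to 2000 m: -9.8 × 1.9 km = -18.62°C, so T = -1.12°C.
  Saturated to 3700 m: -6.9 × 1.7 km = -11.73°C, so T = -12.85°C.
Environment:
  Environment, lower layer to 900 m: -5 × 0.8 km = -4°C, so T = 13.5°C.
  Environment, upper layer to 3700 m: -12.2 × 2.8 km = -34.16°C, so T = -20.66°C.
T_parcel − T_env = -12.85 − (-20.66) = +7.81°C

+7.81°C (parcel warmer than environment)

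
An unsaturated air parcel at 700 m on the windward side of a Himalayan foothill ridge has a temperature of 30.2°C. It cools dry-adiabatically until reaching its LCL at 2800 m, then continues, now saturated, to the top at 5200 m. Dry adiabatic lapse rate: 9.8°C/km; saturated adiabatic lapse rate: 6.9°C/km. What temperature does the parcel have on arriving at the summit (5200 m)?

700–2800 m, dry: Δz = 2.1 km ⇒ ΔT = -20.58°C; T = 9.62°C
2800–5200 m, saturated: Δz = 2.4 km ⇒ ΔT = -16.56°C; T = -6.94°C

-6.94°C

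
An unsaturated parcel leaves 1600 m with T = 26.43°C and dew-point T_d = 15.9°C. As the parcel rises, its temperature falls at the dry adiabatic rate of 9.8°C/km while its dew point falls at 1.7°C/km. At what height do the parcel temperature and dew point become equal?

2900 m

T and T_d converge at 9.8 − 1.7 = 8.1°C per km
Height above start = (26.43 − 15.9) / 8.1 = 1.3 km
LCL altitude = 1600 m + 1300 m = 2900 m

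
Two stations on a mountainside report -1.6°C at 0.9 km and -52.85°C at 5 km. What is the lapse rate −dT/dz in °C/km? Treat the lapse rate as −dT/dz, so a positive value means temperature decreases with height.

Γ = −ΔT/Δz = (-1.6 − (-52.85)) / (5000 − 900) m
  = 51.25°C / 4.1 km = 12.5°C/km

12.5°C/km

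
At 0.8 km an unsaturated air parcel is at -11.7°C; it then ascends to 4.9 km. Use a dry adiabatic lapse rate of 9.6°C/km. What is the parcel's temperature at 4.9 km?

Dry adiabatic to 4900 m: -9.6 × 4.1 km = -39.36°C, so T = -51.06°C.

-51.06°C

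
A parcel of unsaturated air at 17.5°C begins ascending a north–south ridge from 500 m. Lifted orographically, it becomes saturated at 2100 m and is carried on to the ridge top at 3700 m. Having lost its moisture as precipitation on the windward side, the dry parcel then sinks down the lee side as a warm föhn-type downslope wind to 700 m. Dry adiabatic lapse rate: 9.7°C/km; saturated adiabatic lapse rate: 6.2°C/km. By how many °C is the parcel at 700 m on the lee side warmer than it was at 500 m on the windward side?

From 500 m to 2100 m (dry): cools by 9.7 × 1.6 = 15.52°C, giving 1.98°C.
From 2100 m to 3700 m (saturated): cools by 6.2 × 1.6 = 9.92°C, giving -7.94°C.
From 3700 m to 700 m (dry descent): warms by 9.7 × 3 = 29.1°C, giving 21.16°C.
Net change vs windward start: 21.16 − 17.5 = +3.66°C

+3.66°C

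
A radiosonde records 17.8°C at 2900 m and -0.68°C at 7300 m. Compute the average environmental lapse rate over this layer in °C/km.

4.2°C/km

Γ = −ΔT/Δz = (17.8 − (-0.68)) / (7300 − 2900) m
  = 18.48°C / 4.4 km = 4.2°C/km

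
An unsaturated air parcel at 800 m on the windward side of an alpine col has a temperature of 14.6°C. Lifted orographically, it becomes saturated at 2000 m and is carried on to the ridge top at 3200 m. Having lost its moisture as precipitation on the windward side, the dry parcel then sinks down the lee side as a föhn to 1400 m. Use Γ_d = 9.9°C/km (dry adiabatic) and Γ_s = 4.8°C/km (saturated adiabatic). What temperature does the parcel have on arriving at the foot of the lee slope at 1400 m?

14.78°C

Dry to 2000 m: -9.9 × 1.2 km = -11.88°C, so T = 2.72°C.
Saturated to 3200 m: -4.8 × 1.2 km = -5.76°C, so T = -3.04°C.
Dry descent to 1400 m: +9.9 × 1.8 km = +17.82°C, so T = 14.78°C.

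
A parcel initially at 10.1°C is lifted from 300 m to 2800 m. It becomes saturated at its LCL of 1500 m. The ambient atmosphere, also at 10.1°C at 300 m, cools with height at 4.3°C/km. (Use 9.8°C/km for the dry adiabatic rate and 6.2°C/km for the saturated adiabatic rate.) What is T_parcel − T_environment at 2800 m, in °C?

-9.07°C (parcel cooler than environment)

Parcel:
  Dry to 1500 m: -9.8 × 1.2 km = -11.76°C, so T = -1.66°C.
  Saturated to 2800 m: -6.2 × 1.3 km = -8.06°C, so T = -9.72°C.
Environment:
  Environment to 2800 m: -4.3 × 2.5 km = -10.75°C, so T = -0.65°C.
T_parcel − T_env = -9.72 − (-0.65) = -9.07°C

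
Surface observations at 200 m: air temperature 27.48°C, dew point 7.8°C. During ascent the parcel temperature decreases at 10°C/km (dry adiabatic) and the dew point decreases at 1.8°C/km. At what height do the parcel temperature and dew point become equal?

T and T_d converge at 10 − 1.8 = 8.2°C per km
Height above start = (27.48 − 7.8) / 8.2 = 2.4 km
LCL altitude = 200 m + 2400 m = 2600 m

2600 m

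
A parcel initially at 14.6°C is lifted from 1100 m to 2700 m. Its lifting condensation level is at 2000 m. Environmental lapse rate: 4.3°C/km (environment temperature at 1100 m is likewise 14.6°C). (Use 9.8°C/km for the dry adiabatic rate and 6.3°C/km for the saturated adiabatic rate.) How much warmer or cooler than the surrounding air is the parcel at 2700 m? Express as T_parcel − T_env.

Parcel:
  From 1100 m to 2000 m (dry): cools by 9.8 × 0.9 = 8.82°C, giving 5.78°C.
  From 2000 m to 2700 m (saturated): cools by 6.3 × 0.7 = 4.41°C, giving 1.37°C.
Environment:
  From 1100 m to 2700 m (environment): cools by 4.3 × 1.6 = 6.88°C, giving 7.72°C.
T_parcel − T_env = 1.37 − 7.72 = -6.35°C

-6.35°C (parcel cooler than environment)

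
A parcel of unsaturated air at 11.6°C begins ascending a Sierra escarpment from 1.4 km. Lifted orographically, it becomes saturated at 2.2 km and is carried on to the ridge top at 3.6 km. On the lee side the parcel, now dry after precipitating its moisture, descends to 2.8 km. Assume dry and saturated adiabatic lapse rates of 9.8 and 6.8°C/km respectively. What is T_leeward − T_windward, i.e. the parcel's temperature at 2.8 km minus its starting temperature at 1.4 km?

-9.52°C

Dry to 2200 m: -9.8 × 0.8 km = -7.84°C, so T = 3.76°C.
Saturated to 3600 m: -6.8 × 1.4 km = -9.52°C, so T = -5.76°C.
Dry descent to 2800 m: +9.8 × 0.8 km = +7.84°C, so T = 2.08°C.
Net change vs windward start: 2.08 − 11.6 = -9.52°C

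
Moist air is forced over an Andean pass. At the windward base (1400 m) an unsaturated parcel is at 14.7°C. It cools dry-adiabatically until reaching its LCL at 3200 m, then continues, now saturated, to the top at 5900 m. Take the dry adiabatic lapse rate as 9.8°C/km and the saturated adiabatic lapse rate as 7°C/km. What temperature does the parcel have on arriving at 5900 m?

1400 → 3200 m (dry, 9.8°C/km): ΔT = -9.8 × 1.8 = -17.64°C → T = -2.94°C
3200 → 5900 m (saturated, 7°C/km): ΔT = -7 × 2.7 = -18.9°C → T = -21.84°C

-21.84°C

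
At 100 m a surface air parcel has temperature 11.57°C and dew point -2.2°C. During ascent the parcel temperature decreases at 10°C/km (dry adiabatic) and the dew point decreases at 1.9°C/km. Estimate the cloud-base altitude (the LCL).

T and T_d converge at 10 − 1.9 = 8.1°C per km
Height above start = (11.57 − (-2.2)) / 8.1 = 1.7 km
LCL altitude = 100 m + 1700 m = 1800 m

1800 m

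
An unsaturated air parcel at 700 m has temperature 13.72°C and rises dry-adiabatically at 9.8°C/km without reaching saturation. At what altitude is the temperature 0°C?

Height above start = (13.72 − 0) / 9.8 = 1.4 km
Altitude = 700 m + 1400 m = 2100 m

2100 m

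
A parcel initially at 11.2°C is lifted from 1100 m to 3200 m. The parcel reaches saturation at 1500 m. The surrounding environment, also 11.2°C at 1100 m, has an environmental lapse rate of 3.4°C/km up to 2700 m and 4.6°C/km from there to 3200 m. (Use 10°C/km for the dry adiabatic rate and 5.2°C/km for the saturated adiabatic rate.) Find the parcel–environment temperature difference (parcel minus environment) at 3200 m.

-5.1°C (parcel cooler than environment)

Parcel:
  1100–1500 m, dry: Δz = 0.4 km ⇒ ΔT = -4°C; T = 7.2°C
  1500–3200 m, saturated: Δz = 1.7 km ⇒ ΔT = -8.84°C; T = -1.64°C
Environment:
  1100–2700 m, environment, lower layer: Δz = 1.6 km ⇒ ΔT = -5.44°C; T = 5.76°C
  2700–3200 m, environment, upper layer: Δz = 0.5 km ⇒ ΔT = -2.3°C; T = 3.46°C
T_parcel − T_env = -1.64 − 3.46 = -5.1°C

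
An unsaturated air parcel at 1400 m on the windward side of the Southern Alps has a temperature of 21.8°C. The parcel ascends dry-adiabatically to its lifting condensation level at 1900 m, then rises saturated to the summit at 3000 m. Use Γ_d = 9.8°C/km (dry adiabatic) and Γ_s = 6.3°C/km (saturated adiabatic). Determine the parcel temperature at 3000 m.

1400–1900 m, dry: Δz = 0.5 km ⇒ ΔT = -4.9°C; T = 16.9°C
1900–3000 m, saturated: Δz = 1.1 km ⇒ ΔT = -6.93°C; T = 9.97°C

9.97°C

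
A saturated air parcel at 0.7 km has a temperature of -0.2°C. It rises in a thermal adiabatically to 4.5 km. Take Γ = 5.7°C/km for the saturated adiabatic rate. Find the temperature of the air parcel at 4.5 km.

-21.86°C

700–4500 m, saturated adiabatic: Δz = 3.8 km ⇒ ΔT = -21.66°C; T = -21.86°C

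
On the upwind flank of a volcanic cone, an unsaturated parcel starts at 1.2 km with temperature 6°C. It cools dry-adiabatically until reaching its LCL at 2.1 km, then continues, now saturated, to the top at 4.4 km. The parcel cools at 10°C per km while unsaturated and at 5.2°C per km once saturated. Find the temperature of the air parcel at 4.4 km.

Dry to 2100 m: -10 × 0.9 km = -9°C, so T = -3°C.
Saturated to 4400 m: -5.2 × 2.3 km = -11.96°C, so T = -14.96°C.

-14.96°C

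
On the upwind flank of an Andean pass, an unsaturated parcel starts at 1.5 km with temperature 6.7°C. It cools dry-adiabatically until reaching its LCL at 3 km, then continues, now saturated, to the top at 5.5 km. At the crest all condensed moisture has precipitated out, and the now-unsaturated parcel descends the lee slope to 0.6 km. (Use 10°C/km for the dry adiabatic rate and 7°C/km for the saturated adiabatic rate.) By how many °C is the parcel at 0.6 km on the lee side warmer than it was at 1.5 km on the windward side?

+16.5°C

From 1500 m to 3000 m (dry): cools by 10 × 1.5 = 15°C, giving -8.3°C.
From 3000 m to 5500 m (saturated): cools by 7 × 2.5 = 17.5°C, giving -25.8°C.
From 5500 m to 600 m (dry descent): warms by 10 × 4.9 = 49°C, giving 23.2°C.
Net change vs windward start: 23.2 − 6.7 = +16.5°C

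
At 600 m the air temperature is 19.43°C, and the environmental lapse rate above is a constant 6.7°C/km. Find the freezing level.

Height above start = (19.43 − 0) / 6.7 = 2.9 km
Altitude = 600 m + 2900 m = 3500 m

3500 m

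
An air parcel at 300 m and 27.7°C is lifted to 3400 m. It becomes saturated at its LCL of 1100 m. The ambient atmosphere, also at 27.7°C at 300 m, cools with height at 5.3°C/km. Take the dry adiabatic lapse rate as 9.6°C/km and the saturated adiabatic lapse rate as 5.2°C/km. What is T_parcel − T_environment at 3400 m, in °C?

Parcel:
  300 → 1100 m (dry, 9.6°C/km): ΔT = -9.6 × 0.8 = -7.68°C → T = 20.02°C
  1100 → 3400 m (saturated, 5.2°C/km): ΔT = -5.2 × 2.3 = -11.96°C → T = 8.06°C
Environment:
  300 → 3400 m (environment, 5.3°C/km): ΔT = -5.3 × 3.1 = -16.43°C → T = 11.27°C
T_parcel − T_env = 8.06 − 11.27 = -3.21°C

-3.21°C (parcel cooler than environment)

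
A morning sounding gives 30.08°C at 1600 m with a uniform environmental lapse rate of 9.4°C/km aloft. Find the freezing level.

4800 m

Height above start = (30.08 − 0) / 9.4 = 3.2 km
Altitude = 1600 m + 3200 m = 4800 m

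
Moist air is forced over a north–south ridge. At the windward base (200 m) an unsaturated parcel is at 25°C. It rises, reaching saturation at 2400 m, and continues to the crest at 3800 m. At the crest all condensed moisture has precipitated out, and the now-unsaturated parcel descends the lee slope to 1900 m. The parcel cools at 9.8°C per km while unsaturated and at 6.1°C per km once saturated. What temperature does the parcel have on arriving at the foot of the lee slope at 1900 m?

13.52°C

200–2400 m, dry: Δz = 2.2 km ⇒ ΔT = -21.56°C; T = 3.44°C
2400–3800 m, saturated: Δz = 1.4 km ⇒ ΔT = -8.54°C; T = -5.1°C
3800–1900 m, dry descent: Δz = 1.9 km ⇒ ΔT = +18.62°C; T = 13.52°C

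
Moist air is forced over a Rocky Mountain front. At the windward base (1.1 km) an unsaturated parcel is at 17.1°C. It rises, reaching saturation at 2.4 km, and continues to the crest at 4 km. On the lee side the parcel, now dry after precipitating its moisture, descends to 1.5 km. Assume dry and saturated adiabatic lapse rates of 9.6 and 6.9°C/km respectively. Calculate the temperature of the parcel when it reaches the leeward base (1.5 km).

17.58°C

1100 → 2400 m (dry, 9.6°C/km): ΔT = -9.6 × 1.3 = -12.48°C → T = 4.62°C
2400 → 4000 m (saturated, 6.9°C/km): ΔT = -6.9 × 1.6 = -11.04°C → T = -6.42°C
4000 → 1500 m (dry descent, 9.6°C/km): ΔT = +9.6 × 2.5 = +24°C → T = 17.58°C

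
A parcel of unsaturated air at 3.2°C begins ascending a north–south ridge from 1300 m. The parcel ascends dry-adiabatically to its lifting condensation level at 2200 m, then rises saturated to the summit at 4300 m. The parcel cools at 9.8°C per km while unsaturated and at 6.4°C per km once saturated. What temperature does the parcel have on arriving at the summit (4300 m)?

From 1300 m to 2200 m (dry): cools by 9.8 × 0.9 = 8.82°C, giving -5.62°C.
From 2200 m to 4300 m (saturated): cools by 6.4 × 2.1 = 13.44°C, giving -19.06°C.

-19.06°C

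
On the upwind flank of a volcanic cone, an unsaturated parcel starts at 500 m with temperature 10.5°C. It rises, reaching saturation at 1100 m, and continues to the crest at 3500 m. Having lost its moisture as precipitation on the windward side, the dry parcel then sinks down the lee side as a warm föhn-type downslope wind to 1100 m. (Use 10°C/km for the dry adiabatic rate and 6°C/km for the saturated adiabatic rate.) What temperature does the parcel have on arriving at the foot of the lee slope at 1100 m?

14.1°C

500–1100 m, dry: Δz = 0.6 km ⇒ ΔT = -6°C; T = 4.5°C
1100–3500 m, saturated: Δz = 2.4 km ⇒ ΔT = -14.4°C; T = -9.9°C
3500–1100 m, dry descent: Δz = 2.4 km ⇒ ΔT = +24°C; T = 14.1°C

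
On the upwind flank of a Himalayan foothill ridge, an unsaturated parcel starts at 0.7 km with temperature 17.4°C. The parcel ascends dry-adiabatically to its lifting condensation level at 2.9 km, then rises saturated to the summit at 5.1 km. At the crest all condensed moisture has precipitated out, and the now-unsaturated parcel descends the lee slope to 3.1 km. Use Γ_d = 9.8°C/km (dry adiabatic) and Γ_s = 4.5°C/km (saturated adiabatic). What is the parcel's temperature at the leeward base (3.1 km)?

5.54°C

From 700 m to 2900 m (dry): cools by 9.8 × 2.2 = 21.56°C, giving -4.16°C.
From 2900 m to 5100 m (saturated): cools by 4.5 × 2.2 = 9.9°C, giving -14.06°C.
From 5100 m to 3100 m (dry descent): warms by 9.8 × 2 = 19.6°C, giving 5.54°C.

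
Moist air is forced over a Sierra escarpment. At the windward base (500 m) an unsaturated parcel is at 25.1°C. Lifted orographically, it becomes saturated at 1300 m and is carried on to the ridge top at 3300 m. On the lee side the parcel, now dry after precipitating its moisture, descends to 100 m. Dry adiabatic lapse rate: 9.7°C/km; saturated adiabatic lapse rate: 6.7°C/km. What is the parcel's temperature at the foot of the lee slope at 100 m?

34.98°C

Dry to 1300 m: -9.7 × 0.8 km = -7.76°C, so T = 17.34°C.
Saturated to 3300 m: -6.7 × 2 km = -13.4°C, so T = 3.94°C.
Dry descent to 100 m: +9.7 × 3.2 km = +31.04°C, so T = 34.98°C.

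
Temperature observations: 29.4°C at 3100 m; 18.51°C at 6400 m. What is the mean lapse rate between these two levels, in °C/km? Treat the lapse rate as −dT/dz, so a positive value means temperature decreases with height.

Γ = −ΔT/Δz = (29.4 − 18.51) / (6400 − 3100) m
  = 10.89°C / 3.3 km = 3.3°C/km

3.3°C/km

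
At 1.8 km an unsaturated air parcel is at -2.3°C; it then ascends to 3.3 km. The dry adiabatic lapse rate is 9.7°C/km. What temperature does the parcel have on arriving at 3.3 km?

-16.85°C

From 1800 m to 3300 m (dry adiabatic): cools by 9.7 × 1.5 = 14.55°C, giving -16.85°C.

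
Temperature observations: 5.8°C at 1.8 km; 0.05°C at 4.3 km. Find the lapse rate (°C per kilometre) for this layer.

Γ = −ΔT/Δz = (5.8 − 0.05) / (4300 − 1800) m
  = 5.75°C / 2.5 km = 2.3°C/km

2.3°C/km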